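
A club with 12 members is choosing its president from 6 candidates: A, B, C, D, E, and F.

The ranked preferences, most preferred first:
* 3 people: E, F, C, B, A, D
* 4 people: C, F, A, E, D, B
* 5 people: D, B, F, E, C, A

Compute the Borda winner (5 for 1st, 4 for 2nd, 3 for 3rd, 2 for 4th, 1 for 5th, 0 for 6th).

F

A: 3×1 + 4×3 + 5×0 = 15
B: 3×2 + 4×0 + 5×4 = 26
C: 3×3 + 4×5 + 5×1 = 34
D: 3×0 + 4×1 + 5×5 = 29
E: 3×5 + 4×2 + 5×2 = 33
F: 3×4 + 4×4 + 5×3 = 43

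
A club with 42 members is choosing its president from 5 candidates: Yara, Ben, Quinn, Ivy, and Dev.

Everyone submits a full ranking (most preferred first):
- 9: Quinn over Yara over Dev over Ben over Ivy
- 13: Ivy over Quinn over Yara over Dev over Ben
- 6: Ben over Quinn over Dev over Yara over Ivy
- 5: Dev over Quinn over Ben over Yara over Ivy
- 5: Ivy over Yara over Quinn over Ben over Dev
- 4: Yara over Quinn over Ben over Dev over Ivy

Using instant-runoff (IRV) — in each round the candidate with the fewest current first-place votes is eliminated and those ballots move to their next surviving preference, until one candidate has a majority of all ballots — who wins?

Round 1: Yara 4, Ben 6, Quinn 9, Ivy 18, Dev 5. Yara eliminated.
Round 2: Ben 6, Quinn 13, Ivy 18, Dev 5. Dev eliminated.
Round 3: Ben 6, Quinn 18, Ivy 18. Ben eliminated.
Round 4: Quinn 24, Ivy 18. Quinn has a majority (≥22).

Quinn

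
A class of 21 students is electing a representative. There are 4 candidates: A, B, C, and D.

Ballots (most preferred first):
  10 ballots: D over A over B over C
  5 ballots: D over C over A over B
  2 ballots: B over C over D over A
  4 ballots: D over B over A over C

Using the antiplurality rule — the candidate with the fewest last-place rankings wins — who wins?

D

Last-place votes: A 2, B 5, C 14, D 0.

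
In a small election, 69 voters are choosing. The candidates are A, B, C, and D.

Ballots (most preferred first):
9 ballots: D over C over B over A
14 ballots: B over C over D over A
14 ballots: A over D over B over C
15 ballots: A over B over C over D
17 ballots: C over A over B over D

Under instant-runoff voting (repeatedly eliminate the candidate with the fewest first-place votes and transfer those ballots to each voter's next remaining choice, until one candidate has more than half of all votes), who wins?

C

Round 1: A 29, B 14, C 17, D 9. D eliminated.
Round 2: A 29, B 14, C 26. B eliminated.
Round 3: A 29, C 40. C has a majority (≥35).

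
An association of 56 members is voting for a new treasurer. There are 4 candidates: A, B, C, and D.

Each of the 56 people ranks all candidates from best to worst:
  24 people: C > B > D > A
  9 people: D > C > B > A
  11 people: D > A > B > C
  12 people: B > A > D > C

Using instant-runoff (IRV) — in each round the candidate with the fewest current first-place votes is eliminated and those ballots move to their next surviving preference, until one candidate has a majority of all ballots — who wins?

Round 1: A 0, B 12, C 24, D 20. A eliminated.
Round 2: B 12, C 24, D 20. B eliminated.
Round 3: C 24, D 32. D has a majority (≥29).

D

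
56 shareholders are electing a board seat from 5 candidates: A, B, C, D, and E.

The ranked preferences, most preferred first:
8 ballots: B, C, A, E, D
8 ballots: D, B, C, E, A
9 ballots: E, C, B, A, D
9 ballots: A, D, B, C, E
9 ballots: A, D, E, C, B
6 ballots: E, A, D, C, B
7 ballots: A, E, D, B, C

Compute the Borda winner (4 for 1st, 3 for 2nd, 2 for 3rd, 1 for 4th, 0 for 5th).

A: 8×2 + 8×0 + 9×1 + 9×4 + 9×4 + 6×3 + 7×4 = 143
B: 8×4 + 8×3 + 9×2 + 9×2 + 9×0 + 6×0 + 7×1 = 99
C: 8×3 + 8×2 + 9×3 + 9×1 + 9×1 + 6×1 + 7×0 = 91
D: 8×0 + 8×4 + 9×0 + 9×3 + 9×3 + 6×2 + 7×2 = 112
E: 8×1 + 8×1 + 9×4 + 9×0 + 9×2 + 6×4 + 7×3 = 115

A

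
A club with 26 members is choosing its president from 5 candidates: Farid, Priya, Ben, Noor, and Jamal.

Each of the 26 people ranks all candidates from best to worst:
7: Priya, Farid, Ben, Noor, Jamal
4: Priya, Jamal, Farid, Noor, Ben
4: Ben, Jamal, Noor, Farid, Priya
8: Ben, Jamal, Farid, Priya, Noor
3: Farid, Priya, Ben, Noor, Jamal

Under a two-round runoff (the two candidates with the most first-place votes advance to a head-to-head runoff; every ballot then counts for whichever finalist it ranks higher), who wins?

Priya

Round 1 first-place votes: Farid 3, Priya 11, Ben 12, Noor 0, Jamal 0. Ben and Priya advance.
Runoff: Ben is ranked above Priya on 12 ballots, Priya above Ben on 14.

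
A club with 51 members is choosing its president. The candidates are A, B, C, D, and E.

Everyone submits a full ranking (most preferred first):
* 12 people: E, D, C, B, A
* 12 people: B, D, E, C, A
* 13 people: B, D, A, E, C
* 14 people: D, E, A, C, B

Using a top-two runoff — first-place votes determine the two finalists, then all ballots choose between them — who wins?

D

Round 1 first-place votes: A 0, B 25, C 0, D 14, E 12. B and D advance.
Runoff: B is ranked above D on 25 ballots, D above B on 26.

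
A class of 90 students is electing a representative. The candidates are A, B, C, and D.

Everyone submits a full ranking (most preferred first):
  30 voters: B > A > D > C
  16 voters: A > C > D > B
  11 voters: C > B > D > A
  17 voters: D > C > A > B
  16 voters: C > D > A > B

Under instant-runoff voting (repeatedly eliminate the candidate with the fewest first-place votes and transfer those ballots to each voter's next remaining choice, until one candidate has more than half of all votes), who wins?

Round 1: A 16, B 30, C 27, D 17. A eliminated.
Round 2: B 30, C 43, D 17. D eliminated.
Round 3: B 30, C 60. C has a majority (≥46).

C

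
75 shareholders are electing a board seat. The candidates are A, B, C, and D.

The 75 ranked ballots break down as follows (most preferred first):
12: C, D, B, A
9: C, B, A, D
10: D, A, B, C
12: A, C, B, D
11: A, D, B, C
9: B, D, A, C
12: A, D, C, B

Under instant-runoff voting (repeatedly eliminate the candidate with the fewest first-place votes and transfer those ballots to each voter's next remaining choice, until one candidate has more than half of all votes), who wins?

A

Round 1: A 35, B 9, C 21, D 10. B eliminated.
Round 2: A 35, C 21, D 19. D eliminated.
Round 3: A 54, C 21. A has a majority (≥38).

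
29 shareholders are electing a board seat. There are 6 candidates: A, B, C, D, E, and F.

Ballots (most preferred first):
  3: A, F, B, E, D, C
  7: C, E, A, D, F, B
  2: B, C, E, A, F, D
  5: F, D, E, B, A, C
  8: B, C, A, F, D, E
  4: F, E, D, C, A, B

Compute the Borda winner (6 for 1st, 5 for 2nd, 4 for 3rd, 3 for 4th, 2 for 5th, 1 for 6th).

C

A: 3×6 + 7×4 + 2×3 + 5×2 + 8×4 + 4×2 = 102
B: 3×4 + 7×1 + 2×6 + 5×3 + 8×6 + 4×1 = 98
C: 3×1 + 7×6 + 2×5 + 5×1 + 8×5 + 4×3 = 112
D: 3×2 + 7×3 + 2×1 + 5×5 + 8×2 + 4×4 = 86
E: 3×3 + 7×5 + 2×4 + 5×4 + 8×1 + 4×5 = 100
F: 3×5 + 7×2 + 2×2 + 5×6 + 8×3 + 4×6 = 111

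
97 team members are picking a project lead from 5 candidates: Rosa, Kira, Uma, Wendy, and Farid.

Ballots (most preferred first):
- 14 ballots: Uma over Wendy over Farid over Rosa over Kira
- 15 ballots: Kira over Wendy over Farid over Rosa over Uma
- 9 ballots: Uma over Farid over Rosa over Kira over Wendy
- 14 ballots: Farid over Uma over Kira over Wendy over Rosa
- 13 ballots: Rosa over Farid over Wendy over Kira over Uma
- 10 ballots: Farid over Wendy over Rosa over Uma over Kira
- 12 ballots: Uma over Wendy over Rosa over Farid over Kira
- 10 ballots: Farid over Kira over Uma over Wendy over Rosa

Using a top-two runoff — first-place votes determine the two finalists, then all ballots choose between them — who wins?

Farid

Round 1 first-place votes: Rosa 13, Kira 15, Uma 35, Wendy 0, Farid 34. Uma and Farid advance.
Runoff: Uma is ranked above Farid on 35 ballots, Farid above Uma on 62.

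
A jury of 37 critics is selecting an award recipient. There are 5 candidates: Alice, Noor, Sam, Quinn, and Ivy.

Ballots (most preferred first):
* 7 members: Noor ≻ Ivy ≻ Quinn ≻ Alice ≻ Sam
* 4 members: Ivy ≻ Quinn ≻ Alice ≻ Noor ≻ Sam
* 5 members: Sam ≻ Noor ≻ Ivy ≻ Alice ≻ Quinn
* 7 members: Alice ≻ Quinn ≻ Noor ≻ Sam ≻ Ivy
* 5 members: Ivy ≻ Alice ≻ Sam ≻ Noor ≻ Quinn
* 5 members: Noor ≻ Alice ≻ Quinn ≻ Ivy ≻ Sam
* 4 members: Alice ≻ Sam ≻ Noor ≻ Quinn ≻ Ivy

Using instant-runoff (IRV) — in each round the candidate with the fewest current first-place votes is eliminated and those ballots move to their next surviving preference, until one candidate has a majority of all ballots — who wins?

Round 1: Alice 11, Noor 12, Sam 5, Quinn 0, Ivy 9. Quinn eliminated.
Round 2: Alice 11, Noor 12, Sam 5, Ivy 9. Sam eliminated.
Round 3: Alice 11, Noor 17, Ivy 9. Ivy eliminated.
Round 4: Alice 20, Noor 17. Alice has a majority (≥19).

Alice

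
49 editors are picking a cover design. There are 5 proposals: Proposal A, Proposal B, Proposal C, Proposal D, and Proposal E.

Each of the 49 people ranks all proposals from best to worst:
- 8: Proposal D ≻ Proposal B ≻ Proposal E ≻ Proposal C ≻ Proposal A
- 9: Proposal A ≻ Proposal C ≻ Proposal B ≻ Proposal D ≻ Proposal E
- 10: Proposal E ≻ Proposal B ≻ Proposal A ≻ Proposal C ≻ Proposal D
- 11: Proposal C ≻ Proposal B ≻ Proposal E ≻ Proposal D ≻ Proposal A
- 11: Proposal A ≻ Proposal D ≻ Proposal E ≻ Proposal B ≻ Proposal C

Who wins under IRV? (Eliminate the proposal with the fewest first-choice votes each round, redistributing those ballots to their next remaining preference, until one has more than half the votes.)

Proposal E

Round 1: Proposal A 20, Proposal B 0, Proposal C 11, Proposal D 8, Proposal E 10. Proposal B eliminated.
Round 2: Proposal A 20, Proposal C 11, Proposal D 8, Proposal E 10. Proposal D eliminated.
Round 3: Proposal A 20, Proposal C 11, Proposal E 18. Proposal C eliminated.
Round 4: Proposal A 20, Proposal E 29. Proposal E has a majority (≥25).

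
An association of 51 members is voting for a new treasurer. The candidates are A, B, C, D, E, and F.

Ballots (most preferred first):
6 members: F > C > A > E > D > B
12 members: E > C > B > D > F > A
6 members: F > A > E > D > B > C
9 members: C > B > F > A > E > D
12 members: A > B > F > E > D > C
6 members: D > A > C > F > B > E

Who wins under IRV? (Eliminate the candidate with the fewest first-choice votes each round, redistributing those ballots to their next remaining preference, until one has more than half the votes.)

F

Round 1: A 12, B 0, C 9, D 6, E 12, F 12. B eliminated.
Round 2: A 12, C 9, D 6, E 12, F 12. D eliminated.
Round 3: A 18, C 9, E 12, F 12. C eliminated.
Round 4: A 18, E 12, F 21. E eliminated.
Round 5: A 18, F 33. F has a majority (≥26).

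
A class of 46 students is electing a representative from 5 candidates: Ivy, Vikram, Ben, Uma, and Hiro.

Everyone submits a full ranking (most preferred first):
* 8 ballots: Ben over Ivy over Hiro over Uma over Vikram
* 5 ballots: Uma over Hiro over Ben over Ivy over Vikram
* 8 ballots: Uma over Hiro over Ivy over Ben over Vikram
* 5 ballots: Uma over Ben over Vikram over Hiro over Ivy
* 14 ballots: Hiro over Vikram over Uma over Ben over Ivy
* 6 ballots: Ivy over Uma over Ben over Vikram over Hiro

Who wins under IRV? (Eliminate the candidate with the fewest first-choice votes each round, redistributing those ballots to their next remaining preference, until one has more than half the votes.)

Round 1: Ivy 6, Vikram 0, Ben 8, Uma 18, Hiro 14. Vikram eliminated.
Round 2: Ivy 6, Ben 8, Uma 18, Hiro 14. Ivy eliminated.
Round 3: Ben 8, Uma 24, Hiro 14. Uma has a majority (≥24).

Uma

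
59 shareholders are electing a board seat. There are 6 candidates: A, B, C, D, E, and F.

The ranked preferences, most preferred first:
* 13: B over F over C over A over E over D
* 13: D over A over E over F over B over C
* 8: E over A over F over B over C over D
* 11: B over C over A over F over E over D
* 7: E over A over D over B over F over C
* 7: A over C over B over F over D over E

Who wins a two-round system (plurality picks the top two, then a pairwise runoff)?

Round 1 first-place votes: A 7, B 24, C 0, D 13, E 15, F 0. B and E advance.
Runoff: B is ranked above E on 31 ballots, E above B on 28.

B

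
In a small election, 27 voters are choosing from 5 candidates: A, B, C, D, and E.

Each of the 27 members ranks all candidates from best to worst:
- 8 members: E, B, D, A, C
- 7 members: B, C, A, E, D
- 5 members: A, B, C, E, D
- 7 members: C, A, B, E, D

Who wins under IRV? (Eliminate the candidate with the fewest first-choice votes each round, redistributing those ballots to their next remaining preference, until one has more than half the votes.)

Round 1: A 5, B 7, C 7, D 0, E 8. D eliminated.
Round 2: A 5, B 7, C 7, E 8. A eliminated.
Round 3: B 12, C 7, E 8. C eliminated.
Round 4: B 19, E 8. B has a majority (≥14).

B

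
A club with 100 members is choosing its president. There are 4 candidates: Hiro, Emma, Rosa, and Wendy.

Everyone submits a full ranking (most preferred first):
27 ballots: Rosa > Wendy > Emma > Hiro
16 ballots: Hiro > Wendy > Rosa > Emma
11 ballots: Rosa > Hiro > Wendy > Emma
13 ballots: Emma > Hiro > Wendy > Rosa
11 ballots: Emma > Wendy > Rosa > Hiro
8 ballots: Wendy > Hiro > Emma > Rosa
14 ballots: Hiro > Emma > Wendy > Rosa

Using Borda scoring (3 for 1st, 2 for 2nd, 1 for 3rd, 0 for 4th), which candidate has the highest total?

Wendy

Hiro: 27×0 + 16×3 + 11×2 + 13×2 + 11×0 + 8×2 + 14×3 = 154
Emma: 27×1 + 16×0 + 11×0 + 13×3 + 11×3 + 8×1 + 14×2 = 135
Rosa: 27×3 + 16×1 + 11×3 + 13×0 + 11×1 + 8×0 + 14×0 = 141
Wendy: 27×2 + 16×2 + 11×1 + 13×1 + 11×2 + 8×3 + 14×1 = 170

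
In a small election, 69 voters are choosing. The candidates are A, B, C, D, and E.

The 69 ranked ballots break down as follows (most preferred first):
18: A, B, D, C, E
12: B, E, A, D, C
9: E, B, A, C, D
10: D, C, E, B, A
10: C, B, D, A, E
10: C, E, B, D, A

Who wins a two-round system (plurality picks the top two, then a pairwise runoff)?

A

Round 1 first-place votes: A 18, B 12, C 20, D 10, E 9. C and A advance.
Runoff: C is ranked above A on 30 ballots, A above C on 39.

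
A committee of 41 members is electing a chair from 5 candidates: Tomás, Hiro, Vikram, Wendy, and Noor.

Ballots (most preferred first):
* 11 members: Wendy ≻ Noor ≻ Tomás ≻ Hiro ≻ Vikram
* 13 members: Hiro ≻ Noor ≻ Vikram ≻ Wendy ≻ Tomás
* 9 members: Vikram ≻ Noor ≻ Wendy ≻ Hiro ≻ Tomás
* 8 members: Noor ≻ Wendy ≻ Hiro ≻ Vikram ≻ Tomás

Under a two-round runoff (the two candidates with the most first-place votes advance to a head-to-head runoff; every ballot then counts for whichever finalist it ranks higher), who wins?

Round 1 first-place votes: Tomás 0, Hiro 13, Vikram 9, Wendy 11, Noor 8. Hiro and Wendy advance.
Runoff: Hiro is ranked above Wendy on 13 ballots, Wendy above Hiro on 28.

Wendy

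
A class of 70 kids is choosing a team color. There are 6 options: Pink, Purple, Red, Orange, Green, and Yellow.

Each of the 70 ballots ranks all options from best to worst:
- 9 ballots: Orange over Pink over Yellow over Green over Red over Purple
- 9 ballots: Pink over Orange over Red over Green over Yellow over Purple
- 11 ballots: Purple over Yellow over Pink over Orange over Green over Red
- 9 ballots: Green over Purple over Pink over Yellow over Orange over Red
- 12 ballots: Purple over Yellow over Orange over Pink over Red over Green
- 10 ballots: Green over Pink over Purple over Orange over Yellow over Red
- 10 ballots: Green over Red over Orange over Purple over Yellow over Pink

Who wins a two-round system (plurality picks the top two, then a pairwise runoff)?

Round 1 first-place votes: Pink 9, Purple 23, Red 0, Orange 9, Green 29, Yellow 0. Green and Purple advance.
Runoff: Green is ranked above Purple on 47 ballots, Purple above Green on 23.

Green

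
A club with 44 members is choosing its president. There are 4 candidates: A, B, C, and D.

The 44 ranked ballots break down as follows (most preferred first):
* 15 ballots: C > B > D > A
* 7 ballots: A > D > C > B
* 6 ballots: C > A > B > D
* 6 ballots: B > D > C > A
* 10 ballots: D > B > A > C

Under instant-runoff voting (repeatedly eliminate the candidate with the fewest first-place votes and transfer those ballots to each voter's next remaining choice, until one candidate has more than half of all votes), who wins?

D

Round 1: A 7, B 6, C 21, D 10. B eliminated.
Round 2: A 7, C 21, D 16. A eliminated.
Round 3: C 21, D 23. D has a majority (≥23).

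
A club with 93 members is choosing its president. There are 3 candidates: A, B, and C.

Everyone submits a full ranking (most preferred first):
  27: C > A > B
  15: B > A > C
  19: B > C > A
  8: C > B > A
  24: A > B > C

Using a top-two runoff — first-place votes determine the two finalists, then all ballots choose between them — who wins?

B

Round 1 first-place votes: A 24, B 34, C 35. C and B advance.
Runoff: C is ranked above B on 35 ballots, B above C on 58.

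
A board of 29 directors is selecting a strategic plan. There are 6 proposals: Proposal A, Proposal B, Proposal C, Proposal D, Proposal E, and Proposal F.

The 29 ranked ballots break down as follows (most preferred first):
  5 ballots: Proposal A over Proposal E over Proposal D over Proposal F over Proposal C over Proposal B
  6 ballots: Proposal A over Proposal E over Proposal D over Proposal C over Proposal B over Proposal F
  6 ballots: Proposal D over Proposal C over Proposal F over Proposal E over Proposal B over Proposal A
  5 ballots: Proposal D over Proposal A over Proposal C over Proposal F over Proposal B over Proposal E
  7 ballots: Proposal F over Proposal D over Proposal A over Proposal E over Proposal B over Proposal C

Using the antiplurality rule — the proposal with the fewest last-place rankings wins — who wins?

Last-place votes: Proposal A 6, Proposal B 5, Proposal C 7, Proposal D 0, Proposal E 5, Proposal F 6.

Proposal D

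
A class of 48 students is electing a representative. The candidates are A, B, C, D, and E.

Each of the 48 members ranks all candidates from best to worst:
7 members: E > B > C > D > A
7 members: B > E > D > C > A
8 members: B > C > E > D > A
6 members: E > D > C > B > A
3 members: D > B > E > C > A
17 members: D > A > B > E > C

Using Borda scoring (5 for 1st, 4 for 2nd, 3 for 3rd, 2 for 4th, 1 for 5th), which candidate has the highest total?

A: 7×1 + 7×1 + 8×1 + 6×1 + 3×1 + 17×4 = 99
B: 7×4 + 7×5 + 8×5 + 6×2 + 3×4 + 17×3 = 178
C: 7×3 + 7×2 + 8×4 + 6×3 + 3×2 + 17×1 = 108
D: 7×2 + 7×3 + 8×2 + 6×4 + 3×5 + 17×5 = 175
E: 7×5 + 7×4 + 8×3 + 6×5 + 3×3 + 17×2 = 160

B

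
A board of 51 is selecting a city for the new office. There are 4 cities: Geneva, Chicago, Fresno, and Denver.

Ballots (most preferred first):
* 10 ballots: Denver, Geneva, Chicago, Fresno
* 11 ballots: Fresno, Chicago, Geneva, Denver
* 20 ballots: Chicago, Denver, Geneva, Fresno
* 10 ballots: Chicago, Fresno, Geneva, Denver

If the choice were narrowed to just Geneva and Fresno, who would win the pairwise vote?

Geneva

Geneva is ranked above Fresno on 30 ballots; Fresno above Geneva on 21.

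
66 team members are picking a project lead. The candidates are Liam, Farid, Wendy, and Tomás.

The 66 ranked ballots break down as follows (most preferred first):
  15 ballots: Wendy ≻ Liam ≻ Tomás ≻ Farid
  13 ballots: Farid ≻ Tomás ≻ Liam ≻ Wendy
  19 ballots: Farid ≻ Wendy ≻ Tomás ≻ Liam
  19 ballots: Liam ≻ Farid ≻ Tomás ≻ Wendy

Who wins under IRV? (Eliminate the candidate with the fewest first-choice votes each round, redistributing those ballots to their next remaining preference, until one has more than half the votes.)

Round 1: Liam 19, Farid 32, Wendy 15, Tomás 0. Tomás eliminated.
Round 2: Liam 19, Farid 32, Wendy 15. Wendy eliminated.
Round 3: Liam 34, Farid 32. Liam has a majority (≥34).

Liam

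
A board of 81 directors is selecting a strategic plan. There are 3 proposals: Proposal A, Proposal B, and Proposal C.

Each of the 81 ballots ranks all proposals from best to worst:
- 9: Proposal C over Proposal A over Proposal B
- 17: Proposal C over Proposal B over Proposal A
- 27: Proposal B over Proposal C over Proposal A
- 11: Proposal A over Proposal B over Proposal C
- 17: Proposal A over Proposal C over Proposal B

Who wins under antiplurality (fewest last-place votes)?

Proposal C

Last-place votes: Proposal A 44, Proposal B 26, Proposal C 11.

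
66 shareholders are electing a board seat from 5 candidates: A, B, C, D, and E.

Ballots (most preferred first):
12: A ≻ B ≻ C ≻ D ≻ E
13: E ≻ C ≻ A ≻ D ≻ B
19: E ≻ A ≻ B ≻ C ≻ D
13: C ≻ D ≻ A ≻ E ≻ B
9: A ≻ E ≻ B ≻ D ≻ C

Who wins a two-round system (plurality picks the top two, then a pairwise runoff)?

A

Round 1 first-place votes: A 21, B 0, C 13, D 0, E 32. E and A advance.
Runoff: E is ranked above A on 32 ballots, A above E on 34.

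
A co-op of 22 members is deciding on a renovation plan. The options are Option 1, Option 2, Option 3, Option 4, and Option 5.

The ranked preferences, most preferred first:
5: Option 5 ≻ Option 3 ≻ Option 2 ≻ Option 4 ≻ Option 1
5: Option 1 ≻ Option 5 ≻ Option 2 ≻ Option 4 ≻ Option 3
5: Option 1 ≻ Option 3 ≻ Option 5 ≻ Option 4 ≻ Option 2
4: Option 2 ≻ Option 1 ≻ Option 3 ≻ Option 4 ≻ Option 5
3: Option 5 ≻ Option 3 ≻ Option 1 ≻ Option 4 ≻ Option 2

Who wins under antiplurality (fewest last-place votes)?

Option 4

Last-place votes: Option 1 5, Option 2 8, Option 3 5, Option 4 0, Option 5 4.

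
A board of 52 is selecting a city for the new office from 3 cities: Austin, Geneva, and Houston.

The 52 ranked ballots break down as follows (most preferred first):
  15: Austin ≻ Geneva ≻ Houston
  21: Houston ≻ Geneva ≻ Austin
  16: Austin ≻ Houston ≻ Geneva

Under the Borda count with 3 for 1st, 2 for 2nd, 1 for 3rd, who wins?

Austin

Austin: 15×3 + 21×1 + 16×3 = 114
Geneva: 15×2 + 21×2 + 16×1 = 88
Houston: 15×1 + 21×3 + 16×2 = 110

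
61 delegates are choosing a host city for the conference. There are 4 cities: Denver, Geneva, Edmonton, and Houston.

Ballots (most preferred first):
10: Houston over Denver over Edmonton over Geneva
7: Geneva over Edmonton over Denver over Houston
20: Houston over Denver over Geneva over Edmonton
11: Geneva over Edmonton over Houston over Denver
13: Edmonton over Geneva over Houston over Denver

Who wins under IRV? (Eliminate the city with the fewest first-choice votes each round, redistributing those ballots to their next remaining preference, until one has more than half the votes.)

Round 1: Denver 0, Geneva 18, Edmonton 13, Houston 30. Denver eliminated.
Round 2: Geneva 18, Edmonton 13, Houston 30. Edmonton eliminated.
Round 3: Geneva 31, Houston 30. Geneva has a majority (≥31).

Geneva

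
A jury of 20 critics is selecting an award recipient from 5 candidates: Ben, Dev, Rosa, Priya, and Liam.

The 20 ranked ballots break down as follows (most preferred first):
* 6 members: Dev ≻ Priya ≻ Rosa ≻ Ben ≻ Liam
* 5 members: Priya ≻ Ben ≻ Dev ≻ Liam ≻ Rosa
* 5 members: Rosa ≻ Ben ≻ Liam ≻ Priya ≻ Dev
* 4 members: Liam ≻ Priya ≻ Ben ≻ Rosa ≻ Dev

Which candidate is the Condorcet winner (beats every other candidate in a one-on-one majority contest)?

Priya

Priya vs Ben: 15–5
Priya vs Dev: 14–6
Priya vs Rosa: 15–5
Priya vs Liam: 11–9
Priya beats every other candidate.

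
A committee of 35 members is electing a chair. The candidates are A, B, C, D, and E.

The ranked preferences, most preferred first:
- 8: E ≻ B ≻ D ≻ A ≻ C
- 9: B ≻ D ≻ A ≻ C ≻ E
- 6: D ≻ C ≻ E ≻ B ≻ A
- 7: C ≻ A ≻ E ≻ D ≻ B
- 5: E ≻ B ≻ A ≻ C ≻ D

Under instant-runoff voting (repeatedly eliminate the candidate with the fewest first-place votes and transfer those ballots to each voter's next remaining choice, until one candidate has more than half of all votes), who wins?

Round 1: A 0, B 9, C 7, D 6, E 13. A eliminated.
Round 2: B 9, C 7, D 6, E 13. D eliminated.
Round 3: B 9, C 13, E 13. B eliminated.
Round 4: C 22, E 13. C has a majority (≥18).

C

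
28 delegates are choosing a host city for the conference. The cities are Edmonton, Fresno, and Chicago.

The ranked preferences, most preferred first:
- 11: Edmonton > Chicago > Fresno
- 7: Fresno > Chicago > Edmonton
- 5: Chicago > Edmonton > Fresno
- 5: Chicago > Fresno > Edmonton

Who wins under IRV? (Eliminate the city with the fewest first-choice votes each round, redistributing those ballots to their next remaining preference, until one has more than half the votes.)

Round 1: Edmonton 11, Fresno 7, Chicago 10. Fresno eliminated.
Round 2: Edmonton 11, Chicago 17. Chicago has a majority (≥15).

Chicago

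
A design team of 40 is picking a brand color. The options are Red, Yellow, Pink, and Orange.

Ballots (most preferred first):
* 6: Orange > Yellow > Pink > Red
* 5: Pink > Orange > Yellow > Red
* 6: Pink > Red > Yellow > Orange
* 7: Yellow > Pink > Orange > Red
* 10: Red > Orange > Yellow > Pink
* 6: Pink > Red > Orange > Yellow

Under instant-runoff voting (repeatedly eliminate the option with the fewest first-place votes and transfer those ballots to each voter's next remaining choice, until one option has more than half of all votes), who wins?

Yellow

Round 1: Red 10, Yellow 7, Pink 17, Orange 6. Orange eliminated.
Round 2: Red 10, Yellow 13, Pink 17. Red eliminated.
Round 3: Yellow 23, Pink 17. Yellow has a majority (≥21).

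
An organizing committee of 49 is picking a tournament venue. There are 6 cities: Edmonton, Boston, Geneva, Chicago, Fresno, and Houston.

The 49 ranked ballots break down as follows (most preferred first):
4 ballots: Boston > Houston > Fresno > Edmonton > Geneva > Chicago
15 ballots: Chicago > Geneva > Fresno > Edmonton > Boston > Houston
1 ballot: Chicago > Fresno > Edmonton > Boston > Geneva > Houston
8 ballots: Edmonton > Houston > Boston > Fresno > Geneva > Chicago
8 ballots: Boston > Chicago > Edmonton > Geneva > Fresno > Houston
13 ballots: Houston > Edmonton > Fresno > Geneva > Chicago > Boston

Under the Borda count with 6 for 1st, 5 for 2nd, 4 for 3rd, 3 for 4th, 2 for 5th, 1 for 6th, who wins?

Edmonton

Edmonton: 4×3 + 15×3 + 1×4 + 8×6 + 8×4 + 13×5 = 206
Boston: 4×6 + 15×2 + 1×3 + 8×4 + 8×6 + 13×1 = 150
Geneva: 4×2 + 15×5 + 1×2 + 8×2 + 8×3 + 13×3 = 164
Chicago: 4×1 + 15×6 + 1×6 + 8×1 + 8×5 + 13×2 = 174
Fresno: 4×4 + 15×4 + 1×5 + 8×3 + 8×2 + 13×4 = 173
Houston: 4×5 + 15×1 + 1×1 + 8×5 + 8×1 + 13×6 = 162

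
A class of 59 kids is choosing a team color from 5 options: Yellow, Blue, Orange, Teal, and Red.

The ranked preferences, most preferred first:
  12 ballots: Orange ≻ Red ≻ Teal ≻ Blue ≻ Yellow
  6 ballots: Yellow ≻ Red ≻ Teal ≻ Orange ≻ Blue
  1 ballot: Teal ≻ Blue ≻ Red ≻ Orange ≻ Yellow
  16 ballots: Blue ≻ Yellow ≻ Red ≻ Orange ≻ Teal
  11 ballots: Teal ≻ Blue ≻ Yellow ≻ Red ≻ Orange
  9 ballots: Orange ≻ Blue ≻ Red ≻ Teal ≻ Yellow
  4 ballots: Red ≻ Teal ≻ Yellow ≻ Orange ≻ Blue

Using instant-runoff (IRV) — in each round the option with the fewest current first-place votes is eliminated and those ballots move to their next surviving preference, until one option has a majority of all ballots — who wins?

Round 1: Yellow 6, Blue 16, Orange 21, Teal 12, Red 4. Red eliminated.
Round 2: Yellow 6, Blue 16, Orange 21, Teal 16. Yellow eliminated.
Round 3: Blue 16, Orange 21, Teal 22. Blue eliminated.
Round 4: Orange 37, Teal 22. Orange has a majority (≥30).

Orange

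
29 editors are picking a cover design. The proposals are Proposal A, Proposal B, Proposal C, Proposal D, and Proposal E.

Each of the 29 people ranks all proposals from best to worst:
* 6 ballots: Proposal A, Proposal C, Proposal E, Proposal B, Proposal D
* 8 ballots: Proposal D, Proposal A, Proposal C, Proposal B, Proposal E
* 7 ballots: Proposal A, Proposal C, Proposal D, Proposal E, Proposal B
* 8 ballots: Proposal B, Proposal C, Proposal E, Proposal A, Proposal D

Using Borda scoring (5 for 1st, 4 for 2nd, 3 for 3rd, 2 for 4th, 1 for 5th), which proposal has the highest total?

Proposal A: 6×5 + 8×4 + 7×5 + 8×2 = 113
Proposal B: 6×2 + 8×2 + 7×1 + 8×5 = 75
Proposal C: 6×4 + 8×3 + 7×4 + 8×4 = 108
Proposal D: 6×1 + 8×5 + 7×3 + 8×1 = 75
Proposal E: 6×3 + 8×1 + 7×2 + 8×3 = 64

Proposal A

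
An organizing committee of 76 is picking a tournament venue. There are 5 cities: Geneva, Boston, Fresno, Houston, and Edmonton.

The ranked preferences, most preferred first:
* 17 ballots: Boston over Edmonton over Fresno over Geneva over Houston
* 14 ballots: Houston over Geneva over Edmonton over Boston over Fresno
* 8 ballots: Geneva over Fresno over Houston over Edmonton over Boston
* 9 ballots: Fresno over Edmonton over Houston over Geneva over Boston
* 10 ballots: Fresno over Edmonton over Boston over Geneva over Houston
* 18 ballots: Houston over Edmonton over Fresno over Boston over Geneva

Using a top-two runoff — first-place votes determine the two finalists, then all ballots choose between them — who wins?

Round 1 first-place votes: Geneva 8, Boston 17, Fresno 19, Houston 32, Edmonton 0. Houston and Fresno advance.
Runoff: Houston is ranked above Fresno on 32 ballots, Fresno above Houston on 44.

Fresno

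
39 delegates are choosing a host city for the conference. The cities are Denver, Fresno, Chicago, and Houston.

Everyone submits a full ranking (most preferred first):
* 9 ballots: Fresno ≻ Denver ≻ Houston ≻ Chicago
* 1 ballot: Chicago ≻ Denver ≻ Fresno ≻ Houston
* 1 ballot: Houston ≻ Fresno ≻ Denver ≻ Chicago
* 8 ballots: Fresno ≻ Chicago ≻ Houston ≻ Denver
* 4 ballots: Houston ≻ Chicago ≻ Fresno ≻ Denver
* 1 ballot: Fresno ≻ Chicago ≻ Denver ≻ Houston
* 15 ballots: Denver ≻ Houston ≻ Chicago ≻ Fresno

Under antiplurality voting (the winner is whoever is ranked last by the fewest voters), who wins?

Houston

Last-place votes: Denver 12, Fresno 15, Chicago 10, Houston 2.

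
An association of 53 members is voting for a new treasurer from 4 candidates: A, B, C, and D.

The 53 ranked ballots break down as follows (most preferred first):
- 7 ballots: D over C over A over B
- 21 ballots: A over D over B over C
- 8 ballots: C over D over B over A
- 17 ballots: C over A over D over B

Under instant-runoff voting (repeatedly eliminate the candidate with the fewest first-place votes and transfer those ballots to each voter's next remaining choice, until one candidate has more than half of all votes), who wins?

C

Round 1: A 21, B 0, C 25, D 7. B eliminated.
Round 2: A 21, C 25, D 7. D eliminated.
Round 3: A 21, C 32. C has a majority (≥27).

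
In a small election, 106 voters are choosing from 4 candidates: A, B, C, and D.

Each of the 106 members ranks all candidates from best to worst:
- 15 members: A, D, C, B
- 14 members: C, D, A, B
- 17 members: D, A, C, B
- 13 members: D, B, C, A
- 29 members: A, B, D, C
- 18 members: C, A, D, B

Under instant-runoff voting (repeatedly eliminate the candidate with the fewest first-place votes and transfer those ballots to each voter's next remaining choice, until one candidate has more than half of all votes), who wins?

A

Round 1: A 44, B 0, C 32, D 30. B eliminated.
Round 2: A 44, C 32, D 30. D eliminated.
Round 3: A 61, C 45. A has a majority (≥54).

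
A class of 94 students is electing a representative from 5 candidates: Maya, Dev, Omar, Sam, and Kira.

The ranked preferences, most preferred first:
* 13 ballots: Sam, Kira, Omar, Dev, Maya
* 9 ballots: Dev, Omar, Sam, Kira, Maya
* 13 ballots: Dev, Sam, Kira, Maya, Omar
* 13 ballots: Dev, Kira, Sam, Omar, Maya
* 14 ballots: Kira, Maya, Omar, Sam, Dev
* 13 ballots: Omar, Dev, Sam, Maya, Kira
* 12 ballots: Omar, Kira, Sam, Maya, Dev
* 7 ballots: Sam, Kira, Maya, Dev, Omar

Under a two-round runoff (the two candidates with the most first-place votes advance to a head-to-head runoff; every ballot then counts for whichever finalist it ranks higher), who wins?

Omar

Round 1 first-place votes: Maya 0, Dev 35, Omar 25, Sam 20, Kira 14. Dev and Omar advance.
Runoff: Dev is ranked above Omar on 42 ballots, Omar above Dev on 52.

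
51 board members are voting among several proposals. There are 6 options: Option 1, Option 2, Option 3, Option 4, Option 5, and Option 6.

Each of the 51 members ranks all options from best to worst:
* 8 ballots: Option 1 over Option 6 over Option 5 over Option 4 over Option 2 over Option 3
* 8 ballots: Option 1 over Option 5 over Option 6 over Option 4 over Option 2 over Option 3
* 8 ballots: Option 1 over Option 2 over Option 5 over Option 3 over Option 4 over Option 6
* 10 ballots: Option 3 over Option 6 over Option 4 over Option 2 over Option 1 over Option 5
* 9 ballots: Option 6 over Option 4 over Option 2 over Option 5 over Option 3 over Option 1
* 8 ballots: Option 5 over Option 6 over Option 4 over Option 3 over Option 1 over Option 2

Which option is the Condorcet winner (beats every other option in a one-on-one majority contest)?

Option 6 vs Option 1: 27–24
Option 6 vs Option 2: 43–8
Option 6 vs Option 3: 33–18
Option 6 vs Option 4: 43–8
Option 6 vs Option 5: 27–24
Option 6 beats every other option.

Option 6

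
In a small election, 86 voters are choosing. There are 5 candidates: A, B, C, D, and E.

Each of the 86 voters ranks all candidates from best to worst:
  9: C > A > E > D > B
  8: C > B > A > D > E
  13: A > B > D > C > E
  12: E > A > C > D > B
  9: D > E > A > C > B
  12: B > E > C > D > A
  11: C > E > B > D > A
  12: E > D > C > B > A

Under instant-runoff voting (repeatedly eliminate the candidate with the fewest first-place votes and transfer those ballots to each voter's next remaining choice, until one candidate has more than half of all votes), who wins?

Round 1: A 13, B 12, C 28, D 9, E 24. D eliminated.
Round 2: A 13, B 12, C 28, E 33. B eliminated.
Round 3: A 13, C 28, E 45. E has a majority (≥44).

E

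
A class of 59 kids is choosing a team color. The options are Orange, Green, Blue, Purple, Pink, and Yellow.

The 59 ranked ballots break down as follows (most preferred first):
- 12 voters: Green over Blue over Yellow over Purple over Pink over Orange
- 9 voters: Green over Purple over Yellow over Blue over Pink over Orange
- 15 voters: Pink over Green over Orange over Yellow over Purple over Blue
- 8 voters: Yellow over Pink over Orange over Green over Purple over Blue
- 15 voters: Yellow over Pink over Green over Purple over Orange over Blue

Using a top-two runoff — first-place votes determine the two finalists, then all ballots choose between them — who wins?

Green

Round 1 first-place votes: Orange 0, Green 21, Blue 0, Purple 0, Pink 15, Yellow 23. Yellow and Green advance.
Runoff: Yellow is ranked above Green on 23 ballots, Green above Yellow on 36.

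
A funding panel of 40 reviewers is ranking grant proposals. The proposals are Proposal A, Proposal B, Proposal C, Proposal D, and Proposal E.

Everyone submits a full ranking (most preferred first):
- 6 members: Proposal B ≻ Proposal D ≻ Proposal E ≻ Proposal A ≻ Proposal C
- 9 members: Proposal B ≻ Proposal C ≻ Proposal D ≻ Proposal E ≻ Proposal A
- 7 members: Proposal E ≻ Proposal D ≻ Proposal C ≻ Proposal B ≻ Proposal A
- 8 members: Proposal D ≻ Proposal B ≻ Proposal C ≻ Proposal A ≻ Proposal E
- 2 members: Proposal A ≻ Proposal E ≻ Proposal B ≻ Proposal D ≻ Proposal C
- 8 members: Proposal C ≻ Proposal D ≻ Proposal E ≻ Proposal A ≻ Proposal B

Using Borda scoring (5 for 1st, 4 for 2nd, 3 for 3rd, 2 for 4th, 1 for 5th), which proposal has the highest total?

Proposal A: 6×2 + 9×1 + 7×1 + 8×2 + 2×5 + 8×2 = 70
Proposal B: 6×5 + 9×5 + 7×2 + 8×4 + 2×3 + 8×1 = 135
Proposal C: 6×1 + 9×4 + 7×3 + 8×3 + 2×1 + 8×5 = 129
Proposal D: 6×4 + 9×3 + 7×4 + 8×5 + 2×2 + 8×4 = 155
Proposal E: 6×3 + 9×2 + 7×5 + 8×1 + 2×4 + 8×3 = 111

Proposal D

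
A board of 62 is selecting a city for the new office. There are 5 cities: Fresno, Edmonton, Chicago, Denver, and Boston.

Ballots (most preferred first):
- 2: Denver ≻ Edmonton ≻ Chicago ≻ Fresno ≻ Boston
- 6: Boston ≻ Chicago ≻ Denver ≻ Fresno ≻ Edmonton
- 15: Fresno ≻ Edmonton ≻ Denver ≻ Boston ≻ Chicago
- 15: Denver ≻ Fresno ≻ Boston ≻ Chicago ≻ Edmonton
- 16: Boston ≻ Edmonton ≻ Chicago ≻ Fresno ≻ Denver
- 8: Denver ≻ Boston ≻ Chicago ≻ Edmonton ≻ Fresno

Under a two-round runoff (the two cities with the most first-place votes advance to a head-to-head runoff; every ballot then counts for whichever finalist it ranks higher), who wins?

Round 1 first-place votes: Fresno 15, Edmonton 0, Chicago 0, Denver 25, Boston 22. Denver and Boston advance.
Runoff: Denver is ranked above Boston on 40 ballots, Boston above Denver on 22.

Denver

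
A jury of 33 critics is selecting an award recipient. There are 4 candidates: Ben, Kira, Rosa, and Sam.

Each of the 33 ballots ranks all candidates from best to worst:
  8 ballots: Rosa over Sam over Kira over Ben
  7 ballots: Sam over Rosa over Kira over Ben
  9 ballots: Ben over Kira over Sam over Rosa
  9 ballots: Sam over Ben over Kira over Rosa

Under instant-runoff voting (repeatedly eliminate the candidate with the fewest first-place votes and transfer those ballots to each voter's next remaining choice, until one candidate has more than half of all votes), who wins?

Sam

Round 1: Ben 9, Kira 0, Rosa 8, Sam 16. Kira eliminated.
Round 2: Ben 9, Rosa 8, Sam 16. Rosa eliminated.
Round 3: Ben 9, Sam 24. Sam has a majority (≥17).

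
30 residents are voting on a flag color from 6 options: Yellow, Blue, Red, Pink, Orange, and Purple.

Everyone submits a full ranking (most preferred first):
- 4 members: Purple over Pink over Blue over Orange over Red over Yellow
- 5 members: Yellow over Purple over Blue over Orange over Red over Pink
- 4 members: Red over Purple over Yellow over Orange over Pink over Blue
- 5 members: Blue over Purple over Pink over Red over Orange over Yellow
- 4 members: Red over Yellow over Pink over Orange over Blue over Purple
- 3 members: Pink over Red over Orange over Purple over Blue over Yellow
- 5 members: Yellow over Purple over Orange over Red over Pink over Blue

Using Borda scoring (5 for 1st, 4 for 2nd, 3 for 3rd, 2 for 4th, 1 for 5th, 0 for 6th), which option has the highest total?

Yellow: 4×0 + 5×5 + 4×3 + 5×0 + 4×4 + 3×0 + 5×5 = 78
Blue: 4×3 + 5×3 + 4×0 + 5×5 + 4×1 + 3×1 + 5×0 = 59
Red: 4×1 + 5×1 + 4×5 + 5×2 + 4×5 + 3×4 + 5×2 = 81
Pink: 4×4 + 5×0 + 4×1 + 5×3 + 4×3 + 3×5 + 5×1 = 67
Orange: 4×2 + 5×2 + 4×2 + 5×1 + 4×2 + 3×3 + 5×3 = 63
Purple: 4×5 + 5×4 + 4×4 + 5×4 + 4×0 + 3×2 + 5×4 = 102

Purple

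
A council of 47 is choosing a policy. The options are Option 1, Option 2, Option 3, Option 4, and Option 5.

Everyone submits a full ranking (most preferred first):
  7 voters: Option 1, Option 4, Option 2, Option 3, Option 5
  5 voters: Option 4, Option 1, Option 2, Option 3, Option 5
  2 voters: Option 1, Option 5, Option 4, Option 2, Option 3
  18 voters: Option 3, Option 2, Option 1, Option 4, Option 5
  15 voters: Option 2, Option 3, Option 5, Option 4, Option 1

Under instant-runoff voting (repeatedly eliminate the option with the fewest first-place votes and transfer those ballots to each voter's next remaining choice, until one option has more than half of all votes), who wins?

Option 2

Round 1: Option 1 9, Option 2 15, Option 3 18, Option 4 5, Option 5 0. Option 5 eliminated.
Round 2: Option 1 9, Option 2 15, Option 3 18, Option 4 5. Option 4 eliminated.
Round 3: Option 1 14, Option 2 15, Option 3 18. Option 1 eliminated.
Round 4: Option 2 29, Option 3 18. Option 2 has a majority (≥24).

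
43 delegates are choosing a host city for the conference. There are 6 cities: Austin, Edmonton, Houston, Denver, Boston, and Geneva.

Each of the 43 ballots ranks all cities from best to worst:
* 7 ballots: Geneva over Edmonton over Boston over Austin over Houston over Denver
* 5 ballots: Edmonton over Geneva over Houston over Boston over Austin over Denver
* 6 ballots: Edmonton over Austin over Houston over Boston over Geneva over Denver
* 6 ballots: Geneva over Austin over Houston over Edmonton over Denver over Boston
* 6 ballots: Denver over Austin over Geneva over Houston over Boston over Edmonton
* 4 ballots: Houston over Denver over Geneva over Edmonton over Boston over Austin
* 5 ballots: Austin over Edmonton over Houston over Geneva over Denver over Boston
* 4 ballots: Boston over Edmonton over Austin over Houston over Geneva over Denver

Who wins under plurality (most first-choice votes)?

Geneva

First-place votes: Austin 5, Edmonton 11, Houston 4, Denver 6, Boston 4, Geneva 13.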